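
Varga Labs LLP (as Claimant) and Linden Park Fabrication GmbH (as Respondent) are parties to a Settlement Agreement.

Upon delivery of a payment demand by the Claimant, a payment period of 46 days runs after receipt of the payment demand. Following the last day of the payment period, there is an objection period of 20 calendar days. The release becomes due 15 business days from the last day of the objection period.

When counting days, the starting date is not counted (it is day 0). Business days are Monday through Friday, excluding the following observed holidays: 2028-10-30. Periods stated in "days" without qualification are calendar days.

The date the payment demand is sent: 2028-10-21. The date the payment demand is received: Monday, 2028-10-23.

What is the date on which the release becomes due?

2029-01-18

The last day of the payment period: 2028-10-23 + 46 days = 2028-12-08.
The last day of the objection period: 20 calendar days after 2028-12-08 is 2028-12-28.
The date on which the release becomes due: counting 15 business days from Thursday, 2028-12-28 (Dec 29, Jan 1, Jan 2, Jan 3, …, Jan 16, Jan 17, Jan 18, skipping weekends) reaches Thursday, 2029-01-18.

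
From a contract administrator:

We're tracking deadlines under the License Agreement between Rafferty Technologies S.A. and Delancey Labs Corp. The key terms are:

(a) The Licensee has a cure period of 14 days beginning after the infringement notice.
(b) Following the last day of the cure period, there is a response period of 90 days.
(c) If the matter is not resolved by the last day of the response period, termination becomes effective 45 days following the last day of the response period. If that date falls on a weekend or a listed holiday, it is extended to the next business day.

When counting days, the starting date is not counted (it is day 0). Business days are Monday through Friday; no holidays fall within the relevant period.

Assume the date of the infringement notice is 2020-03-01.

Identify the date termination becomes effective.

The last day of the cure period: 14 calendar days after 2020-03-01 is 2020-03-15.
The last day of the response period: 2020-03-15 + 90 days = 2020-06-13.
The date termination becomes effective: 2020-06-13 + 45 days = 2020-07-28. 2020-07-28 is a Tuesday, so no roll-forward applies.

2020-07-28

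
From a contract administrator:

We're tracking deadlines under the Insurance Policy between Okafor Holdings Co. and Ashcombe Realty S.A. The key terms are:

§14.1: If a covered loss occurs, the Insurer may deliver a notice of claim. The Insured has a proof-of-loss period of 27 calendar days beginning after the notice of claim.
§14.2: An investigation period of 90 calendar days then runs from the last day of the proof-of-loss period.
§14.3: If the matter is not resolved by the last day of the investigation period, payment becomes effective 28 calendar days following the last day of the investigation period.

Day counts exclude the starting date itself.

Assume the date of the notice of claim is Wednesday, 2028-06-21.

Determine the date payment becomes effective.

Adding 27 calendar days to 2028-06-21 gives 2028-07-18, which is the last day of the proof-of-loss period.
The last day of the investigation period: 90 calendar days after 2028-07-18 is 2028-10-16.
The date payment becomes effective: 2028-10-16 + 28 days = 2028-11-13.

2028-11-13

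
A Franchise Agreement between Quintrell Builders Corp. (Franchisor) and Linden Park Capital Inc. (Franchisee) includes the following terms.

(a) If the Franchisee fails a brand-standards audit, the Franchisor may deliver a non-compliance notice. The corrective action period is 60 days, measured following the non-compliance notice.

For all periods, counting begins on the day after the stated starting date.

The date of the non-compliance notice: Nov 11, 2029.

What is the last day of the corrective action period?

The last day of the corrective action period: 60 calendar days after Nov 11, 2029 is Jan 10, 2030.

Jan 10, 2030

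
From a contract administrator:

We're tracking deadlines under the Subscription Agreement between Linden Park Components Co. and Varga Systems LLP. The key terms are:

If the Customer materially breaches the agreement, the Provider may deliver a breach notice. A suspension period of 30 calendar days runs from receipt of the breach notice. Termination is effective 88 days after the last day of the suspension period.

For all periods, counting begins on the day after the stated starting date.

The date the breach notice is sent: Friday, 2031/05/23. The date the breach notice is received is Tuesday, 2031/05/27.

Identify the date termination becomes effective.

2031/09/22

The last day of the suspension period: 30 calendar days after 2031/05/27 is 2031/06/26.
The date termination becomes effective: 88 calendar days after 2031/06/26 is 2031/09/22.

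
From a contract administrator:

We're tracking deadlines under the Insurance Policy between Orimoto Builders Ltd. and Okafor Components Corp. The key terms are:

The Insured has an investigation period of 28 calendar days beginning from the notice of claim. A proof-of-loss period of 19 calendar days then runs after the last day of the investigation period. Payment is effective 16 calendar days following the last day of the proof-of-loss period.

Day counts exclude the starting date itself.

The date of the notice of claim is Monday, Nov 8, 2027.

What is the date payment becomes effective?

Jan 10, 2028

The last day of the investigation period: Nov 8, 2027 + 28 days = Dec 6, 2027.
Adding 19 calendar days to Dec 6, 2027 gives Dec 25, 2027, which is the last day of the proof-of-loss period.
The date payment becomes effective: Dec 25, 2027 + 16 days = Jan 10, 2028.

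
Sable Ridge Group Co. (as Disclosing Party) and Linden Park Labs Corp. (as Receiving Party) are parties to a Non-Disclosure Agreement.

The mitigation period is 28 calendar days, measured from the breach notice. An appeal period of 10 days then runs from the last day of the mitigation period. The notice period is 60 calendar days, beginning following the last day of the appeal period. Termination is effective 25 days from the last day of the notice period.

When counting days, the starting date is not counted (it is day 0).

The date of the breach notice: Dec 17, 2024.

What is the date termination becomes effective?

Apr 19, 2025

The last day of the mitigation period: Dec 17, 2024 + 28 days = Jan 14, 2025.
The last day of the appeal period: Jan 14, 2025 + 10 days = Jan 24, 2025.
The last day of the notice period: Jan 24, 2025 + 60 days = Mar 25, 2025.
Adding 25 calendar days to Mar 25, 2025 gives Apr 19, 2025, which is the date termination becomes effective.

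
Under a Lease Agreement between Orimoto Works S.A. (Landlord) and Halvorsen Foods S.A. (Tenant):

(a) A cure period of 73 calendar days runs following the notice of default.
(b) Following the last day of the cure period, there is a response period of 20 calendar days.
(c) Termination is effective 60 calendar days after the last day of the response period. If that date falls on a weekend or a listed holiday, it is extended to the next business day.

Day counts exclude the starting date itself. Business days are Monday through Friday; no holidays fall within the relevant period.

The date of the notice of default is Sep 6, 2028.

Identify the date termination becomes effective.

Adding 73 calendar days to Sep 6, 2028 gives Nov 18, 2028, which is the last day of the cure period.
Adding 20 calendar days to Nov 18, 2028 gives Dec 8, 2028, which is the last day of the response period.
The date termination becomes effective: 60 calendar days after Dec 8, 2028 is Feb 6, 2029. Feb 6, 2029 is a Tuesday, so no roll-forward applies.

Feb 6, 2029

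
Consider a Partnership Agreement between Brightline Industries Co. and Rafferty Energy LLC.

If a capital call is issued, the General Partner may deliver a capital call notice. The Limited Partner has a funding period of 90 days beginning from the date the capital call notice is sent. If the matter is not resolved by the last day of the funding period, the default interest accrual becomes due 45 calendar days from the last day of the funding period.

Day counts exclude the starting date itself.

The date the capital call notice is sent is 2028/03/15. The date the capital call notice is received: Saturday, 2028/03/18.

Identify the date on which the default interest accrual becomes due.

Adding 90 calendar days to 2028/03/15 gives 2028/06/13, which is the last day of the funding period.
The date on which the default interest accrual becomes due: 2028/06/13 + 45 days = 2028/07/28.

2028/07/28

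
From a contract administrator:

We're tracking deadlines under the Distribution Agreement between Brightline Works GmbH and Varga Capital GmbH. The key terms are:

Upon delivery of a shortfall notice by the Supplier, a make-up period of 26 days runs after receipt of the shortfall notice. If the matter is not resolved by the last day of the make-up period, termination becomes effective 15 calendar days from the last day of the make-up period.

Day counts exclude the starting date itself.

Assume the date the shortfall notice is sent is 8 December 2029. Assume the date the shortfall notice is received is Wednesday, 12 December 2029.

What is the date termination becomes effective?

22 January 2030

Adding 26 calendar days to 12 December 2029 gives 7 January 2030, which is the last day of the make-up period.
The date termination becomes effective: 15 calendar days after 7 January 2030 is 22 January 2030.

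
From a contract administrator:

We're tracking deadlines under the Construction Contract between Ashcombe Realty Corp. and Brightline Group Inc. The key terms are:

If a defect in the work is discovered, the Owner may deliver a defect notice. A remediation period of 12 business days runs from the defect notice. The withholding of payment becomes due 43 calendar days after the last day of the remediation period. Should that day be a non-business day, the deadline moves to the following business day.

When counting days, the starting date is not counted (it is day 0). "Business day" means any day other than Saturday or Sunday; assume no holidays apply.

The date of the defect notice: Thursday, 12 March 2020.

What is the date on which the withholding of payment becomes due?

12 May 2020

The last day of the remediation period: counting 12 business days from Thursday, 12 March 2020 (Mar 13, Mar 16, Mar 17, Mar 18, …, Mar 26, Mar 27, Mar 30, skipping weekends) reaches Monday, 30 March 2020.
The date on which the withholding of payment becomes due: 43 calendar days after 30 March 2020 is 12 May 2020. 12 May 2020 is a Tuesday, so no roll-forward applies.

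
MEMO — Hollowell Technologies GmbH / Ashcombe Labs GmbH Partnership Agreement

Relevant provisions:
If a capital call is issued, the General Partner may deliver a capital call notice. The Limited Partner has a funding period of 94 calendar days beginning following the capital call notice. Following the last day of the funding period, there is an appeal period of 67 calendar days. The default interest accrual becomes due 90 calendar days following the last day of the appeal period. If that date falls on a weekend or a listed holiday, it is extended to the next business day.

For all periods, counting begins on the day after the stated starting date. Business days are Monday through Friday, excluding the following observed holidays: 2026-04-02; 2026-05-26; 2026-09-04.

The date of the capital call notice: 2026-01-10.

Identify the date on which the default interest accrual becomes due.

The last day of the funding period: 94 calendar days after 2026-01-10 is 2026-04-14.
The last day of the appeal period: 2026-04-14 + 67 days = 2026-06-20.
Adding 90 calendar days to 2026-06-20 gives 2026-09-18, which is the date on which the default interest accrual becomes due. 2026-09-18 is a Friday and is not a listed holiday, so no roll-forward applies.

2026-09-18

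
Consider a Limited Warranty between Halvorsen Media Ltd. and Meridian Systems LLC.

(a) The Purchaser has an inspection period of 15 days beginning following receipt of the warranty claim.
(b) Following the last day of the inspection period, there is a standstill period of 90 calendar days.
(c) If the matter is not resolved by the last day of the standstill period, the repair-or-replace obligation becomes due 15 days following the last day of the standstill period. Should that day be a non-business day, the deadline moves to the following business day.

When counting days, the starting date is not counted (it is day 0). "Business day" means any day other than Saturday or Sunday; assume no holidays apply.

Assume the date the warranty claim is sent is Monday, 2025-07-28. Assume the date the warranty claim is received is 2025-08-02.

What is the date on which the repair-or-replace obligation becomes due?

The last day of the inspection period: 2025-08-02 + 15 days = 2025-08-17.
The last day of the standstill period: 2025-08-17 + 90 days = 2025-11-15.
The date on which the repair-or-replace obligation becomes due: 15 calendar days after 2025-11-15 is 2025-11-30. That falls on a Sunday, so it rolls to the next business day, Monday, 2025-12-01.

2025-12-01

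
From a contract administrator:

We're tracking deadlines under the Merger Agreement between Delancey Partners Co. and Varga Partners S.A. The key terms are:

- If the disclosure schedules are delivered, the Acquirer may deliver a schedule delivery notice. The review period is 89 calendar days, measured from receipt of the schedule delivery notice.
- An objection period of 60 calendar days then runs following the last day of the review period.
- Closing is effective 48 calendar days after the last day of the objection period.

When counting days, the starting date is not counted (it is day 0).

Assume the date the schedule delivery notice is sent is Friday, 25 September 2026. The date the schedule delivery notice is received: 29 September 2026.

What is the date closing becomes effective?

Adding 89 calendar days to 29 September 2026 gives 27 December 2026, which is the last day of the review period.
Adding 60 calendar days to 27 December 2026 gives 25 February 2027, which is the last day of the objection period.
The date closing becomes effective: 25 February 2027 + 48 days = 14 April 2027.

14 April 2027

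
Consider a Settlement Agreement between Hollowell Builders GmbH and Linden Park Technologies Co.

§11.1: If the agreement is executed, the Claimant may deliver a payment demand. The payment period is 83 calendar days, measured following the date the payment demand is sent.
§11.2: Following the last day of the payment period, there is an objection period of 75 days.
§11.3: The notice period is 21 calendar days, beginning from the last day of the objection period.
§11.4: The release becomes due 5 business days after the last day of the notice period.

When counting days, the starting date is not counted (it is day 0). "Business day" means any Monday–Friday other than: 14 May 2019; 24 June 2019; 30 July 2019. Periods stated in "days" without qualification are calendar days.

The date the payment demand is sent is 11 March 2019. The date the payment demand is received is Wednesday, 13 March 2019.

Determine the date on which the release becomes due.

13 September 2019

The last day of the payment period: 83 calendar days after 11 March 2019 is 2 June 2019.
The last day of the objection period: 75 calendar days after 2 June 2019 is 16 August 2019.
The last day of the notice period: 21 calendar days after 16 August 2019 is 6 September 2019.
The date on which the release becomes due: 5 business days after Friday, 6 September 2019, skipping weekends — Sep 9, Sep 10, Sep 11, Sep 12, Sep 13 — lands on Friday, 13 September 2019.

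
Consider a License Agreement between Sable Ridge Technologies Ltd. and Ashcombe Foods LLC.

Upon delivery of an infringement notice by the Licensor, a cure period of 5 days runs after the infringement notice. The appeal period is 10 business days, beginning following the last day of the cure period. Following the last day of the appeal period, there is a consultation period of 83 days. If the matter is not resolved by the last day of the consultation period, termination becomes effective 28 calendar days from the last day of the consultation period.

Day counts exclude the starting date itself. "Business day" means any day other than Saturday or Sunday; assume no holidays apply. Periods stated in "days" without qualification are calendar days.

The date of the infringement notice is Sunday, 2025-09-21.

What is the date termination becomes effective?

2026-01-29

The last day of the cure period: 2025-09-21 + 5 days = 2025-09-26.
The last day of the appeal period: 10 business days after Friday, 2025-09-26, skipping weekends — Sep 29, Sep 30, Oct 1, Oct 2, Oct 3, Oct 6, Oct 7, Oct 8, Oct 9, Oct 10 — lands on Friday, 2025-10-10.
The last day of the consultation period: 83 calendar days after 2025-10-10 is 2026-01-01.
Adding 28 calendar days to 2026-01-01 gives 2026-01-29, which is the date termination becomes effective.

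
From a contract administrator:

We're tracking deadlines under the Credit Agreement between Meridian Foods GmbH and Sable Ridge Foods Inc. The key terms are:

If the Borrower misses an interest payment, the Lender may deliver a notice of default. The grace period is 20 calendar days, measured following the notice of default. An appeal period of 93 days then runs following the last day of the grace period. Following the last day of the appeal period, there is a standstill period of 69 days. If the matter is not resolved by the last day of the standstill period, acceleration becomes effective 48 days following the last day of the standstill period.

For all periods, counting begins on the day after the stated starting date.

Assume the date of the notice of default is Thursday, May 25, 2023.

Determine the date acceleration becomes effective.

Adding 20 calendar days to May 25, 2023 gives Jun 14, 2023, which is the last day of the grace period.
Adding 93 calendar days to Jun 14, 2023 gives Sep 15, 2023, which is the last day of the appeal period.
The last day of the standstill period: Sep 15, 2023 + 69 days = Nov 23, 2023.
The date acceleration becomes effective: 48 calendar days after Nov 23, 2023 is Jan 10, 2024.

Jan 10, 2024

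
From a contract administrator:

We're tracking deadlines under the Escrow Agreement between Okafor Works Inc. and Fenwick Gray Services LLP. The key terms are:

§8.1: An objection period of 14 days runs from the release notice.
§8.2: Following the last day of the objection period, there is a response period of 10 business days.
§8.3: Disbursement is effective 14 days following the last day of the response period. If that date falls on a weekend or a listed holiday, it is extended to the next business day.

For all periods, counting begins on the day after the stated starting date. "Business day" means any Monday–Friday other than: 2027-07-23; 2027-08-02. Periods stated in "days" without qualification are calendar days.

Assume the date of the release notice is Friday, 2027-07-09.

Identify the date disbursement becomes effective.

Adding 14 calendar days to 2027-07-09 gives 2027-07-23, which is the last day of the objection period.
From Friday, 2027-07-23, 10 business days (Jul 26, Jul 27, Jul 28, Jul 29, Jul 30, Aug 3, Aug 4, Aug 5, Aug 6, Aug 9, skipping weekends and the listed holiday on Aug 2) brings us to Monday, 2027-08-09, which is the last day of the response period.
Adding 14 calendar days to 2027-08-09 gives 2027-08-23, which is the date disbursement becomes effective. 2027-08-23 is a Monday and is not a listed holiday, so no roll-forward applies.

2027-08-23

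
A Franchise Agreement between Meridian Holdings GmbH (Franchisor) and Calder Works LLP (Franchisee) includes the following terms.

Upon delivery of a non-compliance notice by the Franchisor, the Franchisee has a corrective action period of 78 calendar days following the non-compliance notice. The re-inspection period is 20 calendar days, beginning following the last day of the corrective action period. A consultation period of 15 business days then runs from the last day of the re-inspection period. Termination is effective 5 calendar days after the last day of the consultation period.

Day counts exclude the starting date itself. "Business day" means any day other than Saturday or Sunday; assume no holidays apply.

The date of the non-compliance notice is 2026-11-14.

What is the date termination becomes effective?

2027-03-17

Adding 78 calendar days to 2026-11-14 gives 2027-01-31, which is the last day of the corrective action period.
The last day of the re-inspection period: 20 calendar days after 2027-01-31 is 2027-02-20.
From Saturday, 2027-02-20, 15 business days (Feb 22, Feb 23, Feb 24, Feb 25, …, Mar 10, Mar 11, Mar 12, skipping weekends) brings us to Friday, 2027-03-12, which is the last day of the consultation period.
Adding 5 calendar days to 2027-03-12 gives 2027-03-17, which is the date termination becomes effective.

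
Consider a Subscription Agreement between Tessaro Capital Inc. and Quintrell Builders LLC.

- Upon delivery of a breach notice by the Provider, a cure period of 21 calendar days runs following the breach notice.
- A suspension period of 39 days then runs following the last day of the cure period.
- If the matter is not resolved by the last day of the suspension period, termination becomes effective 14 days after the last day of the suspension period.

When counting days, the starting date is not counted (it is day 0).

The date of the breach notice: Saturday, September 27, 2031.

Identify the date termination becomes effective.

Adding 21 calendar days to September 27, 2031 gives October 18, 2031, which is the last day of the cure period.
The last day of the suspension period: 39 calendar days after October 18, 2031 is November 26, 2031.
Adding 14 calendar days to November 26, 2031 gives December 10, 2031, which is the date termination becomes effective.

December 10, 2031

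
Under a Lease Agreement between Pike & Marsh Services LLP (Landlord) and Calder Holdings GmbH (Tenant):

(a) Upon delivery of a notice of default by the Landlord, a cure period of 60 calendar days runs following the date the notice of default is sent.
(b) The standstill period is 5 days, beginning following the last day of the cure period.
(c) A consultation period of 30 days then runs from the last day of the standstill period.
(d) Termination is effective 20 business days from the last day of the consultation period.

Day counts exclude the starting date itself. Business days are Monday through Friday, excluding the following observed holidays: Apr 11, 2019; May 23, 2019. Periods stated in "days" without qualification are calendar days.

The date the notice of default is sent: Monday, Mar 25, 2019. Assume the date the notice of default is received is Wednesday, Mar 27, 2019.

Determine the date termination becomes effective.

Adding 60 calendar days to Mar 25, 2019 gives May 24, 2019, which is the last day of the cure period.
The last day of the standstill period: May 24, 2019 + 5 days = May 29, 2019.
The last day of the consultation period: May 29, 2019 + 30 days = Jun 28, 2019.
The date termination becomes effective: 20 business days after Friday, Jun 28, 2019, skipping weekends — Jul 1, Jul 2, Jul 3, Jul 4, …, Jul 24, Jul 25, Jul 26 — lands on Friday, Jul 26, 2019.

Jul 26, 2019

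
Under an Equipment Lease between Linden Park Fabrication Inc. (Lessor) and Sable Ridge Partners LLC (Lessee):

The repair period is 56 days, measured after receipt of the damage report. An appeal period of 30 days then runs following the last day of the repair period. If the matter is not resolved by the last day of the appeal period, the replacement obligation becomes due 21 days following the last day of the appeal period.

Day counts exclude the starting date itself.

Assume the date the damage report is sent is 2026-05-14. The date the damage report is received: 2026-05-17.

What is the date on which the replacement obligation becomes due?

Adding 56 calendar days to 2026-05-17 gives 2026-07-12, which is the last day of the repair period.
The last day of the appeal period: 30 calendar days after 2026-07-12 is 2026-08-11.
The date on which the replacement obligation becomes due: 21 calendar days after 2026-08-11 is 2026-09-01.

2026-09-01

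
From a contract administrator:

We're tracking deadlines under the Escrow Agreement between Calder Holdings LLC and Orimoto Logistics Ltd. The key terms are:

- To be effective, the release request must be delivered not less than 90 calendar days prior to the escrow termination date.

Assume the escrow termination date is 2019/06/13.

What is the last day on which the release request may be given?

Counting back 90 calendar days from 2019/06/13 gives 2019/03/15.

2019/03/15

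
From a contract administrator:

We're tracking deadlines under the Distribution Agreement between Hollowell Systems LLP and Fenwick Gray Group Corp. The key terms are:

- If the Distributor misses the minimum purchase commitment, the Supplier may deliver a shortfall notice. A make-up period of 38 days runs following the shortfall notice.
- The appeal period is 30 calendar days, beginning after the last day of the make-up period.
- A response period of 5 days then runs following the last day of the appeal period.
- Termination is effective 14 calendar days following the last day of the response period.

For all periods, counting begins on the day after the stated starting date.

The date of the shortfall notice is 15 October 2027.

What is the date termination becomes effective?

10 January 2028

The last day of the make-up period: 38 calendar days after 15 October 2027 is 22 November 2027.
The last day of the appeal period: 22 November 2027 + 30 days = 22 December 2027.
The last day of the response period: 5 calendar days after 22 December 2027 is 27 December 2027.
The date termination becomes effective: 14 calendar days after 27 December 2027 is 10 January 2028.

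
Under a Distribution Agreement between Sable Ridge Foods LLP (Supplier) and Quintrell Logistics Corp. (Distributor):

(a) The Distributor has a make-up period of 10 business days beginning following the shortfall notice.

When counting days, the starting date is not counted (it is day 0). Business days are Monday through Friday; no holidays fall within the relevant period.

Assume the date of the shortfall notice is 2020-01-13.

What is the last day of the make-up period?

2020-01-27

The last day of the make-up period: 10 business days after Monday, 2020-01-13, skipping weekends — Jan 14, Jan 15, Jan 16, Jan 17, Jan 20, Jan 21, Jan 22, Jan 23, Jan 24, Jan 27 — lands on Monday, 2020-01-27.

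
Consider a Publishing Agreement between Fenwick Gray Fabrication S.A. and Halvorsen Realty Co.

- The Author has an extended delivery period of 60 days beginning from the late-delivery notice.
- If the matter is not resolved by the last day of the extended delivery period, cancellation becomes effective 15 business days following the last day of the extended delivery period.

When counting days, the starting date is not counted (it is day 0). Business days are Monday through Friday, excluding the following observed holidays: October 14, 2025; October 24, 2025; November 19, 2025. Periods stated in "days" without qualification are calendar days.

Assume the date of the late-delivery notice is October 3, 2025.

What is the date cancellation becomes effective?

The last day of the extended delivery period: October 3, 2025 + 60 days = December 2, 2025.
The date cancellation becomes effective: 15 business days after Tuesday, December 2, 2025, skipping weekends — Dec 3, Dec 4, Dec 5, Dec 8, …, Dec 19, Dec 22, Dec 23 — lands on Tuesday, December 23, 2025.

December 23, 2025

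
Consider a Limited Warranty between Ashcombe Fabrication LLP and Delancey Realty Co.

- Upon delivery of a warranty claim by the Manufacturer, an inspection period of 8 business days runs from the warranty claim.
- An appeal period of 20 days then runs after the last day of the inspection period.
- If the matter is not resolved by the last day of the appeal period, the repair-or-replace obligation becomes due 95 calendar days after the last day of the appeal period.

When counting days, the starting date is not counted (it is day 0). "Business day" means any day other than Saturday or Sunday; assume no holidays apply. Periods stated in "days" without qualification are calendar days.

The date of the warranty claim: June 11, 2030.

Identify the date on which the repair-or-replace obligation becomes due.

The last day of the inspection period: counting 8 business days from Tuesday, June 11, 2030 (Jun 12, Jun 13, Jun 14, Jun 17, Jun 18, Jun 19, Jun 20, Jun 21, skipping weekends) reaches Friday, June 21, 2030.
The last day of the appeal period: 20 calendar days after June 21, 2030 is July 11, 2030.
The date on which the repair-or-replace obligation becomes due: July 11, 2030 + 95 days = October 14, 2030.

October 14, 2030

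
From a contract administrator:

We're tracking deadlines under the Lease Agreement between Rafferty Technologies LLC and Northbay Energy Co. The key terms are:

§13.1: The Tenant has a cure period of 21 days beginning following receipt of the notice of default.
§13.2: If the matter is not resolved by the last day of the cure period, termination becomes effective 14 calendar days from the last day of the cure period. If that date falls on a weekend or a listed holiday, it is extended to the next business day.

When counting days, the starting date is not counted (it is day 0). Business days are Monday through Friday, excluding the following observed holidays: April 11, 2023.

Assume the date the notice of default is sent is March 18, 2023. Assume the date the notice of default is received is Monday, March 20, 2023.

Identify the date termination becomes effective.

April 24, 2023

The last day of the cure period: 21 calendar days after March 20, 2023 is April 10, 2023.
The date termination becomes effective: 14 calendar days after April 10, 2023 is April 24, 2023. April 24, 2023 is a Monday and is not a listed holiday, so no roll-forward applies.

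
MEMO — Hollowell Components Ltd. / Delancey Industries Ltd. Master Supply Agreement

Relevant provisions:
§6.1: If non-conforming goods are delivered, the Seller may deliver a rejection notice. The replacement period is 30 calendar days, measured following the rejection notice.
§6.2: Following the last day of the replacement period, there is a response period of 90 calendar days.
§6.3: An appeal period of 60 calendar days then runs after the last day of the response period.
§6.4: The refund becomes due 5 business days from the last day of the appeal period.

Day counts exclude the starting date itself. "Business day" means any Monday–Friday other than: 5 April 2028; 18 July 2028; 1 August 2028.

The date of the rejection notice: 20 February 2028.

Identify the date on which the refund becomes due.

The last day of the replacement period: 30 calendar days after 20 February 2028 is 21 March 2028.
Adding 90 calendar days to 21 March 2028 gives 19 June 2028, which is the last day of the response period.
Adding 60 calendar days to 19 June 2028 gives 18 August 2028, which is the last day of the appeal period.
From Friday, 18 August 2028, 5 business days (Aug 21, Aug 22, Aug 23, Aug 24, Aug 25, skipping weekends) brings us to Friday, 25 August 2028, which is the date on which the refund becomes due.

25 August 2028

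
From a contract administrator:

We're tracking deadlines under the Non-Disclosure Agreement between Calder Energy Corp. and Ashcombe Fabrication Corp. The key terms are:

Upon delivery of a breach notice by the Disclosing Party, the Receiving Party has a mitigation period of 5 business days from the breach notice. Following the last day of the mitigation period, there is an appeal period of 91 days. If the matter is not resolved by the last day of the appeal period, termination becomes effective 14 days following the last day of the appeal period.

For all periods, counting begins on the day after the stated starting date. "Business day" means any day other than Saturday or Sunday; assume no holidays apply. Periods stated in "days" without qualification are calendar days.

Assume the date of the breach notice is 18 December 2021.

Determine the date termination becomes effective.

The last day of the mitigation period: 5 business days after Saturday, 18 December 2021, skipping weekends — Dec 20, Dec 21, Dec 22, Dec 23, Dec 24 — lands on Friday, 24 December 2021.
Adding 91 calendar days to 24 December 2021 gives 25 March 2022, which is the last day of the appeal period.
Adding 14 calendar days to 25 March 2022 gives 8 April 2022, which is the date termination becomes effective.

8 April 2022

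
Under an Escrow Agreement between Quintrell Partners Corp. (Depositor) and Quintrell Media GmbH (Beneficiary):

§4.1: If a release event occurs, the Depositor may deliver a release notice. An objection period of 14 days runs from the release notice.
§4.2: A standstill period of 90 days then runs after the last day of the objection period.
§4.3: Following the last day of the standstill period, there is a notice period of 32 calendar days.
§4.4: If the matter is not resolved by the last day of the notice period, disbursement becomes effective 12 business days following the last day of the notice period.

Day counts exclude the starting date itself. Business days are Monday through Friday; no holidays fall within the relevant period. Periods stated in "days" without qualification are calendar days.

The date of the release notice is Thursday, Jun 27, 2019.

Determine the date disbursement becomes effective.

The last day of the objection period: Jun 27, 2019 + 14 days = Jul 11, 2019.
Adding 90 calendar days to Jul 11, 2019 gives Oct 9, 2019, which is the last day of the standstill period.
The last day of the notice period: Oct 9, 2019 + 32 days = Nov 10, 2019.
From Sunday, Nov 10, 2019, 12 business days (Nov 11, Nov 12, Nov 13, Nov 14, …, Nov 22, Nov 25, Nov 26, skipping weekends) brings us to Tuesday, Nov 26, 2019, which is the date disbursement becomes effective.

Nov 26, 2019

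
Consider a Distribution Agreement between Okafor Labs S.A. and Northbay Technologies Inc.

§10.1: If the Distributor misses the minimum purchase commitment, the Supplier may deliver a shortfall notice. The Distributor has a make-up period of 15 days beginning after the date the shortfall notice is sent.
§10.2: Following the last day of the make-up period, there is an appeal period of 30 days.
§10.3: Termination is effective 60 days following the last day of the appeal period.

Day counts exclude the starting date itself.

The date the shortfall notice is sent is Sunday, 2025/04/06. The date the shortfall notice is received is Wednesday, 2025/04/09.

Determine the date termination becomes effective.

Adding 15 calendar days to 2025/04/06 gives 2025/04/21, which is the last day of the make-up period.
The last day of the appeal period: 30 calendar days after 2025/04/21 is 2025/05/21.
The date termination becomes effective: 60 calendar days after 2025/05/21 is 2025/07/20.

2025/07/20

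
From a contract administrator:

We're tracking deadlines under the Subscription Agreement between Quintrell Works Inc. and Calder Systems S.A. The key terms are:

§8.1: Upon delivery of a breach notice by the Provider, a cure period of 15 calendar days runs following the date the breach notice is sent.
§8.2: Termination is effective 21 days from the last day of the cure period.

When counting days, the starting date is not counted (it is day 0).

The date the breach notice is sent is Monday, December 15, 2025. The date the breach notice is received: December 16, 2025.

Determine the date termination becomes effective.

Adding 15 calendar days to December 15, 2025 gives December 30, 2025, which is the last day of the cure period.
The date termination becomes effective: December 30, 2025 + 21 days = January 20, 2026.

January 20, 2026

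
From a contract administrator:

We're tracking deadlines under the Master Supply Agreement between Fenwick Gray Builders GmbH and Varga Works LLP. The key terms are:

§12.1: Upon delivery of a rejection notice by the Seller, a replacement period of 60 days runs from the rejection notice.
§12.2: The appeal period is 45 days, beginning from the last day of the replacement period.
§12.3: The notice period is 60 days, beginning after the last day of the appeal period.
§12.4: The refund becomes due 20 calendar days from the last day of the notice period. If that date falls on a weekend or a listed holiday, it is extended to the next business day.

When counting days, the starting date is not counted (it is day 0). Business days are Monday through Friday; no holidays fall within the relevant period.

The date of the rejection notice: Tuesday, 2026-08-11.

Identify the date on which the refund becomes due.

The last day of the replacement period: 60 calendar days after 2026-08-11 is 2026-10-10.
The last day of the appeal period: 2026-10-10 + 45 days = 2026-11-24.
The last day of the notice period: 2026-11-24 + 60 days = 2027-01-23.
The date on which the refund becomes due: 20 calendar days after 2027-01-23 is 2027-02-12. 2027-02-12 is a Friday, so no roll-forward applies.

2027-02-12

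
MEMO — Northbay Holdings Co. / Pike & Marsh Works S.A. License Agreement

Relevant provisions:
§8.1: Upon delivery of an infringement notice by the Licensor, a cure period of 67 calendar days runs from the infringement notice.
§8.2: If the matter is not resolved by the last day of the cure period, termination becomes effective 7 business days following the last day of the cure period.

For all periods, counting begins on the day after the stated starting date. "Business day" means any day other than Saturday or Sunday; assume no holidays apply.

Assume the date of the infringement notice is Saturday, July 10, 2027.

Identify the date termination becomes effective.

September 24, 2027

Adding 67 calendar days to July 10, 2027 gives September 15, 2027, which is the last day of the cure period.
From Wednesday, September 15, 2027, 7 business days (Sep 16, Sep 17, Sep 20, Sep 21, Sep 22, Sep 23, Sep 24, skipping weekends) brings us to Friday, September 24, 2027, which is the date termination becomes effective.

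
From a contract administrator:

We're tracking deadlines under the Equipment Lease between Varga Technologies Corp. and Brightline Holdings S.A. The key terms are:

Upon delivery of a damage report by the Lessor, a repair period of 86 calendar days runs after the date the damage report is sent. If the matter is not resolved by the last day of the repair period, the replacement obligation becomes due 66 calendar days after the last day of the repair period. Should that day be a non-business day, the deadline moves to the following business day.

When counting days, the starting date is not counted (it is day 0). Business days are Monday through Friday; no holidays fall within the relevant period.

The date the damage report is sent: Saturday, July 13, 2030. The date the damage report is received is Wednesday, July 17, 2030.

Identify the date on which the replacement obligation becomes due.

December 12, 2030

The last day of the repair period: 86 calendar days after July 13, 2030 is October 7, 2030.
Adding 66 calendar days to October 7, 2030 gives December 12, 2030, which is the date on which the replacement obligation becomes due. December 12, 2030 is a Thursday, so no roll-forward applies.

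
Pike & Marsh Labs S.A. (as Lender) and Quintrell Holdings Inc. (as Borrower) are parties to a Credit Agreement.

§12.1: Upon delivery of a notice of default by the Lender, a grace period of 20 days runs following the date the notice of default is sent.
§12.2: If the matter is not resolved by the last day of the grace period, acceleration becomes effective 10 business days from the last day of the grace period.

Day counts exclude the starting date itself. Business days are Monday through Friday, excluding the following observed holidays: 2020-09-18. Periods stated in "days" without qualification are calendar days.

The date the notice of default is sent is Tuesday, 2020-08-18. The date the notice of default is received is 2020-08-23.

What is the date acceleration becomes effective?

2020-09-22

The last day of the grace period: 20 calendar days after 2020-08-18 is 2020-09-07.
From Monday, 2020-09-07, 10 business days (Sep 8, Sep 9, Sep 10, Sep 11, Sep 14, Sep 15, Sep 16, Sep 17, Sep 21, Sep 22, skipping weekends and the listed holiday on Sep 18) brings us to Tuesday, 2020-09-22, which is the date acceleration becomes effective.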